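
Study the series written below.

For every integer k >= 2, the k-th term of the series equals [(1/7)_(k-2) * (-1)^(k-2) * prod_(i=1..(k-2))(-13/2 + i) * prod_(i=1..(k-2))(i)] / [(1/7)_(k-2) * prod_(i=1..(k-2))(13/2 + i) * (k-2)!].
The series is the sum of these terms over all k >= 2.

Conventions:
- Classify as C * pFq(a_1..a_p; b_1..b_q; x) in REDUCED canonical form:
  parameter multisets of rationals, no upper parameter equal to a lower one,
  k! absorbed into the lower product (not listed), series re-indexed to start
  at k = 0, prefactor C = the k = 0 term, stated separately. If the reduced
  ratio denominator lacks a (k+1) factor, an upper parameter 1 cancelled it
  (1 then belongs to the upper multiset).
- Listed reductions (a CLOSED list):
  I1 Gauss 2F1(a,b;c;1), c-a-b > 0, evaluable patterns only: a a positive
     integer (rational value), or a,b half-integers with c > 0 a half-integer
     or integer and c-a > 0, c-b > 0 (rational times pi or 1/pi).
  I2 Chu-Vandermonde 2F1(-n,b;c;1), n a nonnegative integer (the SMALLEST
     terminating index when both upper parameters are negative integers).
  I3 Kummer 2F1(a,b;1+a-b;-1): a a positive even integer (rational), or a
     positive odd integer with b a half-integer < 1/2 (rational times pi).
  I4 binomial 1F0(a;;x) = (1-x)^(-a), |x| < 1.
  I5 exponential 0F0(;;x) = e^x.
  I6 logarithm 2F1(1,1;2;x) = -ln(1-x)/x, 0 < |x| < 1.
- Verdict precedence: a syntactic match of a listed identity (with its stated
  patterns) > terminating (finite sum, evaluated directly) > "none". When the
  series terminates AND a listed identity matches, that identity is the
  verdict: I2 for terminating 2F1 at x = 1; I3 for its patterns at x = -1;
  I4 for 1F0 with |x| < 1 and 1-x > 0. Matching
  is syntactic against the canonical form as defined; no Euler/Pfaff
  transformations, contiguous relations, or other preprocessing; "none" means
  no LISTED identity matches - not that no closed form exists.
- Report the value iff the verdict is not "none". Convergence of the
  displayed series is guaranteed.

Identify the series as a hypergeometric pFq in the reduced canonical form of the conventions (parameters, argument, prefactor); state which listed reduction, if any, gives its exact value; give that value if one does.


Canonical form: C = 1 times 2F1 with upper {-11/2, 1}, lower {15/2}, x = -1. Verdict at x = -1: Kummer's theorem (I3) matches (x = -1; c = 15/2 equals 1+a-b for upper {-11/2, 1}: listed pattern). Hence: (3003/4096) * pi.

First insight: with t_0 = 1, the running product (prefactor 1) telescopes to a rising factorial.
Ratio: r(k) = (-1) * (k-11/2) (k+1) / [(k+15/2) (k+1)] - rational in k, leading ratio (-1); with t_0 = 1, classification follows.


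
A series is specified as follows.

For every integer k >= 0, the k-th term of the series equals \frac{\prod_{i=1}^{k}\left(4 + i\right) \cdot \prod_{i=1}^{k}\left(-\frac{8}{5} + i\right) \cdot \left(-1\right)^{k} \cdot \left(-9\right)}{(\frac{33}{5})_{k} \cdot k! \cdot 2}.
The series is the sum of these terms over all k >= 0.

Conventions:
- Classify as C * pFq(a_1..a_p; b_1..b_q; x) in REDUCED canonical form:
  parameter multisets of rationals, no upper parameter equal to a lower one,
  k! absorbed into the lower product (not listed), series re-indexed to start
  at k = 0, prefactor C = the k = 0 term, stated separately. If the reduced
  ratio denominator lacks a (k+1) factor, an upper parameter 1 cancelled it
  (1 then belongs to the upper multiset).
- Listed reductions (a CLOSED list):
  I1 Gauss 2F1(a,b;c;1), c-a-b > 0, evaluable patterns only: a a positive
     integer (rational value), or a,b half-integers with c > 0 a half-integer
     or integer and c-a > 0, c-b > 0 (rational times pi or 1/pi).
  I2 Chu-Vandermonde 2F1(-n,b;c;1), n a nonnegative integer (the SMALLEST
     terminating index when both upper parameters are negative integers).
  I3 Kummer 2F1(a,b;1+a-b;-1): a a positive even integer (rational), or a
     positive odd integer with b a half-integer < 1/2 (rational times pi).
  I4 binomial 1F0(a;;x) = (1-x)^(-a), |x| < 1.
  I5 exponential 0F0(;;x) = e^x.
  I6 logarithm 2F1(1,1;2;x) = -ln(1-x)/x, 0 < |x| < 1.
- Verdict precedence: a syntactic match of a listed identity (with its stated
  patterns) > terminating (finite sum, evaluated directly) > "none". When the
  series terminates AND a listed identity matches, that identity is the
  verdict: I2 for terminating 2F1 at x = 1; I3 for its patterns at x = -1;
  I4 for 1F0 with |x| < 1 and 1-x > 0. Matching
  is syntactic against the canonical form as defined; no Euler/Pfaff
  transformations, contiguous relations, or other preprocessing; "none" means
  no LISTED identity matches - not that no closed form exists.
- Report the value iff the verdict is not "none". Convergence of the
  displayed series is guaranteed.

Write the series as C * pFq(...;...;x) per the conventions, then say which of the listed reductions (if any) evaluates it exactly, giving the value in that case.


At argument -1: a 2F1 with upper {-\frac{3}{5}, 5}, lower {\frac{33}{5}}, scaled by C = -\frac{9}{2}. Verdict: none here - no I1-I6 shape fits x = -1 with lower {\frac{33}{5}}.

The tell: t_0 = -\frac{9}{2} here, and the constant factors (C = -9/2) combine into one prefactor.
Ratio: r(k) = -1 * (k-\frac{3}{5}) (k+5) / [(k+\frac{33}{5}) (k+1)] - poly over poly, x = -1 from leading terms; C = -\frac{9}{2} at k = 0.


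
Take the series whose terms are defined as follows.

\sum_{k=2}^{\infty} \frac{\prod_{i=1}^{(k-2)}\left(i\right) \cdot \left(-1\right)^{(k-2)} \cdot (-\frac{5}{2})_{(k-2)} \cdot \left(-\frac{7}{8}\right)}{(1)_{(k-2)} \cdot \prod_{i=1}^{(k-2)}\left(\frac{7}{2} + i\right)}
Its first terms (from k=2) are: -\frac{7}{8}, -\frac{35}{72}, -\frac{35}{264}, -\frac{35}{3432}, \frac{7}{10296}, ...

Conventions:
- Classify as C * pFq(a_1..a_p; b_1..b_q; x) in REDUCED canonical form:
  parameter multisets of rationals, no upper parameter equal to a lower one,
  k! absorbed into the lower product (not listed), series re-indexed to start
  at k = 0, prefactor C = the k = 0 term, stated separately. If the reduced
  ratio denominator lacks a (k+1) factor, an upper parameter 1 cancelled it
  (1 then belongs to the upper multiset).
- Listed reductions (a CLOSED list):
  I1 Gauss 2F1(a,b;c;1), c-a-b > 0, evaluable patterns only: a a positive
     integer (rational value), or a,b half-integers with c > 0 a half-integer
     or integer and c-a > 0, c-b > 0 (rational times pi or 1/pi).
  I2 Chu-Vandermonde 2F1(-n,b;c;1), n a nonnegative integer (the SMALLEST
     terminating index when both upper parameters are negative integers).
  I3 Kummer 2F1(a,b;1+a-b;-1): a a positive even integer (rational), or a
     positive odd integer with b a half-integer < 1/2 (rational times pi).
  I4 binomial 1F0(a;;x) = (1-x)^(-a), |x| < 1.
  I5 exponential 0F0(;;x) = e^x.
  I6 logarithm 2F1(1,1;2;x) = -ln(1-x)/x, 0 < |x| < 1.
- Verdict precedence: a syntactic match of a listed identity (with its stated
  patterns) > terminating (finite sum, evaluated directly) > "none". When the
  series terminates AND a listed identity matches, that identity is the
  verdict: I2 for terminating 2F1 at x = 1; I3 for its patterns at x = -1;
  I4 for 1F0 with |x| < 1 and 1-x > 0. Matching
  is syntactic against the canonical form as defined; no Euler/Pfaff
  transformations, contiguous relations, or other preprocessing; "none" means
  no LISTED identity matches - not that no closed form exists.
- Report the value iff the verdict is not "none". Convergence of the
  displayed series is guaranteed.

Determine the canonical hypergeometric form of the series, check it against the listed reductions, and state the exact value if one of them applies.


With C = -\frac{7}{8}: the canonical form is 2F1(-\frac{5}{2}, 1; \frac{9}{2}; -1). Verdict at x = -1: the Kummer evaluation I3 matches (x = -1; c = \frac{9}{2} equals 1+a-b for upper {-\frac{5}{2}, 1}: listed pattern). Exact value: \left(-\frac{245}{512}\right) \cdot \pi.

Key step: x = -1 and the running product (C = -7/8, x = -1) telescopes to a rising factorial.
Adjacent-term ratio: r(k) = -1 * (k-\frac{5}{2}) (k+1) / [(k+\frac{9}{2}) (k+1)] - rational; roots negated = parameters, x = -1, C = -\frac{7}{8}.


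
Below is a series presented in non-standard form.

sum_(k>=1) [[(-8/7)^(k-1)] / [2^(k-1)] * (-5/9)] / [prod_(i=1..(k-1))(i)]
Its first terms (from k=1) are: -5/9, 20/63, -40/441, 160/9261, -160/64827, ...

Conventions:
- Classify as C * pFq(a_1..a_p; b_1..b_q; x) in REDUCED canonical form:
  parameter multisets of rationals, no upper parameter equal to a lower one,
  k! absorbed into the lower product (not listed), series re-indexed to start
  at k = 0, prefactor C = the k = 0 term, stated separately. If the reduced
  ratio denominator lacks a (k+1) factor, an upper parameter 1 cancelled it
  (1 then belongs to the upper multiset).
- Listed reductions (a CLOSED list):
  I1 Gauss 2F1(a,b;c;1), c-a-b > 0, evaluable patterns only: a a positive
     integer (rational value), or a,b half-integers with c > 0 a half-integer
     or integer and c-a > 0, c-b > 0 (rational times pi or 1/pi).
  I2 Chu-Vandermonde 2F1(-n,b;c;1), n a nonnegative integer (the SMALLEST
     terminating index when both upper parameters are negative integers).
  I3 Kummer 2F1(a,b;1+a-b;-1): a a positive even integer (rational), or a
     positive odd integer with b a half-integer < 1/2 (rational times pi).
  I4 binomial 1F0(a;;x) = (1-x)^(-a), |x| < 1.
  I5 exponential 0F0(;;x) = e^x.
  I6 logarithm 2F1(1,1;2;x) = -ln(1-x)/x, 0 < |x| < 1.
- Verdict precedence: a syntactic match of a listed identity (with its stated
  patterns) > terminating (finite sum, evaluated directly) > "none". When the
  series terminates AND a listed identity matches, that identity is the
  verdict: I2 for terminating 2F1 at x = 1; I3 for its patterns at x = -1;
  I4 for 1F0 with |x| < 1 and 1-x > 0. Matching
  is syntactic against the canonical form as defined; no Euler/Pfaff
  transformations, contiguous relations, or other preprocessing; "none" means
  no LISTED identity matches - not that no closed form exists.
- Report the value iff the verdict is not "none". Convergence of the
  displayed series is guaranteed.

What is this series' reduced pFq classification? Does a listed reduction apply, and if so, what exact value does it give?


The series (x = -4/7) is 0F0: upper {-}, lower {-}, prefactor -5/9. Verdict: the exponential series (I5) matches (the 0F0 exponential series at x = -4/7). Value: (-5/9) * e^(-4/7).

Structural cue: t_0 = -5/9 here, and the product of the first k integers (C = -5/9, x = -4/7) is k!.
Step ratio: r(k) = (-4/7) * 1 / [(k+1)] - poly over poly, x = (-4/7) from leading terms; C = -5/9 at k = 0.


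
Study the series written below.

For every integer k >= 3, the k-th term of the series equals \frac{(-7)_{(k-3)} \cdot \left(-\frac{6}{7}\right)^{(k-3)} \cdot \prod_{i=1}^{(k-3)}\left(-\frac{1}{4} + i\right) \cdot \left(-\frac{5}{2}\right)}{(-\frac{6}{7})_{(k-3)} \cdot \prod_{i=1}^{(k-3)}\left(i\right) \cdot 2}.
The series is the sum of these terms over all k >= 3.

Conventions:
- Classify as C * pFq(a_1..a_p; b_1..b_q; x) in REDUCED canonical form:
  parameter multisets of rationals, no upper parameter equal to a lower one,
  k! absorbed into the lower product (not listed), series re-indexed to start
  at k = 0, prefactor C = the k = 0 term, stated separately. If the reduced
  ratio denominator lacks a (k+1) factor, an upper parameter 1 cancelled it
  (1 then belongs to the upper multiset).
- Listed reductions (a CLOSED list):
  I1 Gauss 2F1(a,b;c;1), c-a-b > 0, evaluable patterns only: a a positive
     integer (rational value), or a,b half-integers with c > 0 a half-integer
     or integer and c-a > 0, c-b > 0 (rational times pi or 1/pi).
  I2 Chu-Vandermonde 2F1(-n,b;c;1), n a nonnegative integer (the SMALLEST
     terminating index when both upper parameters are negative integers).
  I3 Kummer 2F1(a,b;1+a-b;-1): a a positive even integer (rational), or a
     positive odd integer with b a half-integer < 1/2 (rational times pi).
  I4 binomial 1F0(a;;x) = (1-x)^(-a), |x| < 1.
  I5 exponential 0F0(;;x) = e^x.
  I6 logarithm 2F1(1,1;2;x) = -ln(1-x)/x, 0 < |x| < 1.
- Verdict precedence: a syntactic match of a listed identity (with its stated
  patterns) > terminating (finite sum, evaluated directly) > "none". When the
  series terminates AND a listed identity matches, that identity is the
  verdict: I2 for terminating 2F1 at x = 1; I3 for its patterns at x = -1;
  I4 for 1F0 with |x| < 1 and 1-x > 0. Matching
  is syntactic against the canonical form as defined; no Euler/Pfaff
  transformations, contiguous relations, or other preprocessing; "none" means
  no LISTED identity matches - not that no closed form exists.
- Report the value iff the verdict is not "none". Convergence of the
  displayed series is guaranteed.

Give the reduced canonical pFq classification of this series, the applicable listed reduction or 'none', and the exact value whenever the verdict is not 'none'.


x = -\frac{6}{7} here; the reduced form reads 2F1, upper {-7, \frac{3}{4}}, lower {-\frac{6}{7}}, C = -\frac{5}{4}. Verdict: terminating at k = 7: the factor (-7)_k kills every later term; summing the 8 survivors is exact. Hence: \frac{6078605975}{1900544}.

Key step: from the first term -\frac{5}{4}: the running product (C = -5/4, x = -6/7) telescopes to a rising factorial.
Ratio: r(k) = -\frac{6}{7} * (k-7) (k+\frac{3}{4}) / [(k-\frac{6}{7}) (k+1)] - poly over poly, x = -\frac{6}{7} from leading terms; C = -\frac{5}{4} at k = 0.


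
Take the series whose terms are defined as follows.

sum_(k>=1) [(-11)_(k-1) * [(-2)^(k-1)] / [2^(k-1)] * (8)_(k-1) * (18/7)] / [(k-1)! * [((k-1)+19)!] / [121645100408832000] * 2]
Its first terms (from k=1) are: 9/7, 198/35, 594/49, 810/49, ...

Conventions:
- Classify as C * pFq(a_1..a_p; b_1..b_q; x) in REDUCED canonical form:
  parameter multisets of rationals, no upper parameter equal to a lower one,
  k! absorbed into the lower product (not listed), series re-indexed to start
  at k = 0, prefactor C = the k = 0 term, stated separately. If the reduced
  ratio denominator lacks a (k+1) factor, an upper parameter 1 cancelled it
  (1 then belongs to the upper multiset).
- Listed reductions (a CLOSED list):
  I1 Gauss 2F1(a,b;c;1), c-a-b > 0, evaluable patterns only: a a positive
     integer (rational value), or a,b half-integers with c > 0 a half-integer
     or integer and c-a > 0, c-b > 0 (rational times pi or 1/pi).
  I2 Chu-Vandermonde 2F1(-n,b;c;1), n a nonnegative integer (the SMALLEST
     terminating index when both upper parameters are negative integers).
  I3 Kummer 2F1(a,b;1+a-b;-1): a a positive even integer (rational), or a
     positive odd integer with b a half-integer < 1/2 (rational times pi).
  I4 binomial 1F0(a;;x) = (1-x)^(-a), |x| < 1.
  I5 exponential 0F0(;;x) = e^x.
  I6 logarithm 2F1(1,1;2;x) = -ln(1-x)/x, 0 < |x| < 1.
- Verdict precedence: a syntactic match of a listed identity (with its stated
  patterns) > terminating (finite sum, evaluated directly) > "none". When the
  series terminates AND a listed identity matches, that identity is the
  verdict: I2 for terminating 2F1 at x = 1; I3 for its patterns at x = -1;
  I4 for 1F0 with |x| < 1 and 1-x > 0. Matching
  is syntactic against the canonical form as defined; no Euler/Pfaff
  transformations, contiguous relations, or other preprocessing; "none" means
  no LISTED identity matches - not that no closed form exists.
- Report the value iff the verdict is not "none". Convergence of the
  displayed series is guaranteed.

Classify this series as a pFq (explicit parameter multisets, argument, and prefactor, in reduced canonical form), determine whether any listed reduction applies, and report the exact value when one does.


Classification (C = 9/7): 2F1 with upper {-11, 8}, lower {20}, argument x = -1. Verdict: the Kummer evaluation I3 matches (x = -1; c = 20 equals 1+a-b for upper {-11, 8}: listed pattern). Its exact value is 17442/245.

Structural cue: t_0 = 9/7 here, and the two k-th powers (C = 9/7, x = -1) combine into one argument.
Adjacent-term ratio: r(k) = (-1) * (k-11) (k+8) / [(k+20) (k+1)] - poly over poly, x = (-1) from leading terms; C = 9/7 at k = 0.


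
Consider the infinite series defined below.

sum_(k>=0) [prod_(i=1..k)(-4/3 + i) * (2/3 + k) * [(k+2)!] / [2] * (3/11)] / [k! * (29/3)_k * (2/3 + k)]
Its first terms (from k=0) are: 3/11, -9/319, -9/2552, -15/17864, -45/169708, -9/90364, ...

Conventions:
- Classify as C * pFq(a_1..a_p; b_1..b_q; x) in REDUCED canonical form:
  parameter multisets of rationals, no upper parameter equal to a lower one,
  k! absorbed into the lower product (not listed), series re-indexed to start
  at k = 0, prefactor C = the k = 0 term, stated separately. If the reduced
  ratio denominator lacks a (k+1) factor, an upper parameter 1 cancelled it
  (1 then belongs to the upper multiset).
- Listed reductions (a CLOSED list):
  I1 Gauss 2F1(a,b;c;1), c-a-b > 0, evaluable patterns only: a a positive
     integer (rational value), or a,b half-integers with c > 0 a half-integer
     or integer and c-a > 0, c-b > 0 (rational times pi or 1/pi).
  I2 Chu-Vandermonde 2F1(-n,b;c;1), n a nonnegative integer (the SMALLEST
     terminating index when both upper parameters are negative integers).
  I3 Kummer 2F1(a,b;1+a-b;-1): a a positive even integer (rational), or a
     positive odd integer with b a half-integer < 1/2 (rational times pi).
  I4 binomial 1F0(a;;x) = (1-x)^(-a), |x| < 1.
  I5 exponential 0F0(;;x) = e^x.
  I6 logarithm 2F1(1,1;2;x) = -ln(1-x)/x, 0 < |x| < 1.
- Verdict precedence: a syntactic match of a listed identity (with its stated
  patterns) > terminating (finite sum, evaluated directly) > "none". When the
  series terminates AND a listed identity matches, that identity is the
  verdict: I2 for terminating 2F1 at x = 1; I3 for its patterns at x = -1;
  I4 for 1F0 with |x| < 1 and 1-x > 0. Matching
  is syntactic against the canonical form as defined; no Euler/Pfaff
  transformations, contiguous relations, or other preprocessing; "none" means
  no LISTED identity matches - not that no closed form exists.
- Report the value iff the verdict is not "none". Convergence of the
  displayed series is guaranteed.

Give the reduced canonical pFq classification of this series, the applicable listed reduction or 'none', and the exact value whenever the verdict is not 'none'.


With C = 3/11: the canonical form is 2F1(-1/3, 3; 29/3; 1). Verdict: the Gauss summation I1 applies (x = 1: the Gamma ratio telescopes since c-a-b = 7 > 0 and a = 3 in Z>0). Value: 1495/6237.

Key step: t_0 = 3/11 here, and the running product (C = 3/11) telescopes to a rising factorial.
Adjacent-term ratio: r(k) = 1 * (k-1/3) (k+3) / [(k+29/3) (k+1)] - rational in k, leading ratio 1; with t_0 = 3/11, classification follows.


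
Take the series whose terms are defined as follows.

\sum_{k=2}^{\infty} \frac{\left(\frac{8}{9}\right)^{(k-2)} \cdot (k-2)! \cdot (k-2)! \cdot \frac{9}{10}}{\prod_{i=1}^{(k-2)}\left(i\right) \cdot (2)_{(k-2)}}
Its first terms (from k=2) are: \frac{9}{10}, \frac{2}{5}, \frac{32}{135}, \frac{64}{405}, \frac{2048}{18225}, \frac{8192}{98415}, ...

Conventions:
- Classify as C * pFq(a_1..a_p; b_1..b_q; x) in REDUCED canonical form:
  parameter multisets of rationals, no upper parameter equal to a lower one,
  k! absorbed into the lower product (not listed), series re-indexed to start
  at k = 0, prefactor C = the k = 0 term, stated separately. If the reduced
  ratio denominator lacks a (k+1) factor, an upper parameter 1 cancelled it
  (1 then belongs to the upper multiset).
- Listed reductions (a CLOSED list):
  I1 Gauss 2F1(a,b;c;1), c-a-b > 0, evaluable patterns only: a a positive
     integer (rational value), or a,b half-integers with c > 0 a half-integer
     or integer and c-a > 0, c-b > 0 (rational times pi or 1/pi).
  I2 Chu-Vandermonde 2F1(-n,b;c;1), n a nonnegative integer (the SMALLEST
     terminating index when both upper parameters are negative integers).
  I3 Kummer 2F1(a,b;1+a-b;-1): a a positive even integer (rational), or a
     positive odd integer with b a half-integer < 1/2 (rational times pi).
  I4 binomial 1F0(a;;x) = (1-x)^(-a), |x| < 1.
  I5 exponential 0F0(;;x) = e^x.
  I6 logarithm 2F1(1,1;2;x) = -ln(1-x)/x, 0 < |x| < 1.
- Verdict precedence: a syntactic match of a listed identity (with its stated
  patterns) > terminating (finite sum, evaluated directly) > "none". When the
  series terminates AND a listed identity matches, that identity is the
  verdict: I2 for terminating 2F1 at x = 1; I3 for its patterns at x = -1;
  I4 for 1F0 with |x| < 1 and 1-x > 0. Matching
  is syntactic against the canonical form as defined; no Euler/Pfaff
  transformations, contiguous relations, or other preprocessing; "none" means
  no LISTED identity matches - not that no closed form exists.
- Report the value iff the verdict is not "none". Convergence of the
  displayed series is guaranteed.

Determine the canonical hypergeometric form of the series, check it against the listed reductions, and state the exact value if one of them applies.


Reduced: x = \frac{8}{9}, 2F1, upper = {1, 1}, lower = {2}, C = \frac{9}{10}. Verdict: logarithm (I6) matches (the logarithm: parameters (1,1;2), x = \frac{8}{9}). Its exact value is \left(-\frac{81}{80}\right) \cdot \ln\left(\frac{1}{9}\right).

Structural cue: from the first term \frac{9}{10}: the factorial ratio (C = 9/10) (k+a-1)!/(a-1)! is a rising factorial (a)_k.
Adjacent-term ratio: r(k) = \frac{8}{9} * (k+1) (k+1) / [(k+2) (k+1)] ; factor over Q: parameters, x = \frac{8}{9}, and C = \frac{9}{10}.


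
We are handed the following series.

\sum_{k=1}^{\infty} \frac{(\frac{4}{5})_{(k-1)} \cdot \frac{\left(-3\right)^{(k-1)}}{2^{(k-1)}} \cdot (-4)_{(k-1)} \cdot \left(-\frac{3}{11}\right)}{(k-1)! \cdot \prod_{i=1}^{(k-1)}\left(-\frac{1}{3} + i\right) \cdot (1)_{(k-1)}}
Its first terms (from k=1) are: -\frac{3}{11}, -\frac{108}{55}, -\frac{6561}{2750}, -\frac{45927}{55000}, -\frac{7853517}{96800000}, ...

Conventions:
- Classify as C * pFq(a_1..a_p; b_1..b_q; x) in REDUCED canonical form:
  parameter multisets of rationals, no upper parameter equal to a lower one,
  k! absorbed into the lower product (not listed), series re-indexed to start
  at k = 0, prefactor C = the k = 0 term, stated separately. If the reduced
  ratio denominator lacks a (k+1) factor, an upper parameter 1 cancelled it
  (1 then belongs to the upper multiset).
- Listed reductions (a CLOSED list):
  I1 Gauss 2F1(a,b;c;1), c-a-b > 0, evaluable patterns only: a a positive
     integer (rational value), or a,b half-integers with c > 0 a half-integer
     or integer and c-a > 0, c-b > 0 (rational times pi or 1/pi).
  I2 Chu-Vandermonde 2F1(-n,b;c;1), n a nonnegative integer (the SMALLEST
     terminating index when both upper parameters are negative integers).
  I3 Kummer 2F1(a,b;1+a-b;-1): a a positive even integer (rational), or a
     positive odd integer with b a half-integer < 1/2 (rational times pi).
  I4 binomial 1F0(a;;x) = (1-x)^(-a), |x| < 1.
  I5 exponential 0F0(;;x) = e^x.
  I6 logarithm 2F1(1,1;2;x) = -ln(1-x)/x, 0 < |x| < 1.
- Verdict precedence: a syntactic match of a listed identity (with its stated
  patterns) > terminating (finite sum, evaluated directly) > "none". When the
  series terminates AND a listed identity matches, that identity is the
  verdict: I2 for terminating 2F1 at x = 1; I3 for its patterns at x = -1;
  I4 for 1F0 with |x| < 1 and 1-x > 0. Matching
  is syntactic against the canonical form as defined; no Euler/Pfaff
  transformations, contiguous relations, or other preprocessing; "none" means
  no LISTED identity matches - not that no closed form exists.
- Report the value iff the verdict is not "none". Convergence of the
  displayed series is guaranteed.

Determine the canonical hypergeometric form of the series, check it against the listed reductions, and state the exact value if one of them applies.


x = -\frac{3}{2} here; the reduced form reads 2F2, upper {-4, \frac{4}{5}}, lower {\frac{2}{3}, 1}, C = -\frac{3}{11}. Verdict: terminating - the sum ends at index 4 because -4 is a negative integer; exact evaluation follows. Sum: -\frac{536112237}{96800000}.

Structural cue: t_0 = -\frac{3}{11} here, and the lower running product (C = -3/11) is a rising factorial.
Adjacent-term ratio: r(k) = -\frac{3}{2} * (k-4) (k+\frac{4}{5}) / [(k+\frac{2}{3}) (k+1) (k+1)] ; factor over Q: parameters, x = -\frac{3}{2}, and C = -\frac{3}{11}.


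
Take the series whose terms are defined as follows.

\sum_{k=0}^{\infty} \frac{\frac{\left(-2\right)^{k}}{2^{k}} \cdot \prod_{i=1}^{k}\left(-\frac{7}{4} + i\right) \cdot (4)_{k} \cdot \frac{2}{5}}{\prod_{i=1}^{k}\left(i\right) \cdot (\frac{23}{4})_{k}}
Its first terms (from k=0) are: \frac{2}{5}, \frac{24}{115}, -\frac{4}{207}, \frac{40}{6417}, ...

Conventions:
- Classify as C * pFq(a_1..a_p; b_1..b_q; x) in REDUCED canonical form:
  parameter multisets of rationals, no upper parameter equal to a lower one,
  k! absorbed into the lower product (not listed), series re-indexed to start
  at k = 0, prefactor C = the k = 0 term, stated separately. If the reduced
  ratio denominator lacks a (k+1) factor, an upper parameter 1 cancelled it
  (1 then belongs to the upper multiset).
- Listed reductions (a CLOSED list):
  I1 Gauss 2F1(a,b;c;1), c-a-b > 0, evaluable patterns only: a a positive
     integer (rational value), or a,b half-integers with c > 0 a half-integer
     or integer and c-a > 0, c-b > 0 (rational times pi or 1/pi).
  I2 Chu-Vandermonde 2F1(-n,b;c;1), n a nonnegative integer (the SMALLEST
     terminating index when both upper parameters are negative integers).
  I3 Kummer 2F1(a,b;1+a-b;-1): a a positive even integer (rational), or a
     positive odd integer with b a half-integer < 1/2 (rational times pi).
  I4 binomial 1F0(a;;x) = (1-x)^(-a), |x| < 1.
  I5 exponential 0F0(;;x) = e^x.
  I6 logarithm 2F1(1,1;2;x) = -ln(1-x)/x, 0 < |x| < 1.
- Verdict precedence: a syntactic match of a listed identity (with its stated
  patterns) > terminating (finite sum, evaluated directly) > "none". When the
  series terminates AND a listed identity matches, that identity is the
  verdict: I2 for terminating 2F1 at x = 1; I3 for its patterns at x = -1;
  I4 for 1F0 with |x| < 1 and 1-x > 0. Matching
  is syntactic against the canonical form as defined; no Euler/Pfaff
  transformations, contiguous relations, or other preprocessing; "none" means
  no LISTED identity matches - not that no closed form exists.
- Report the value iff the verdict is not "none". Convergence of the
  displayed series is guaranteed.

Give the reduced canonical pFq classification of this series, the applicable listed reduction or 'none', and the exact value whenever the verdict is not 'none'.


Prefactor \frac{2}{5}, argument -1: 2F1 with upper {-\frac{3}{4}, 4} over lower {\frac{23}{4}}. Verdict: this is Kummer's theorem (I3) (x = -1; c = \frac{23}{4} equals 1+a-b for upper {-\frac{3}{4}, 4}: listed pattern). Hence: \frac{19}{32}.

First insight: from the first term \frac{2}{5}: the two k-th powers (prefactor 2/5) combine into one argument.
Consecutive-term ratio: r(k) = -1 * (k-\frac{3}{4}) (k+4) / [(k+\frac{23}{4}) (k+1)] - rational in k. x = -1; t_0 = \frac{2}{5}; negate the roots.


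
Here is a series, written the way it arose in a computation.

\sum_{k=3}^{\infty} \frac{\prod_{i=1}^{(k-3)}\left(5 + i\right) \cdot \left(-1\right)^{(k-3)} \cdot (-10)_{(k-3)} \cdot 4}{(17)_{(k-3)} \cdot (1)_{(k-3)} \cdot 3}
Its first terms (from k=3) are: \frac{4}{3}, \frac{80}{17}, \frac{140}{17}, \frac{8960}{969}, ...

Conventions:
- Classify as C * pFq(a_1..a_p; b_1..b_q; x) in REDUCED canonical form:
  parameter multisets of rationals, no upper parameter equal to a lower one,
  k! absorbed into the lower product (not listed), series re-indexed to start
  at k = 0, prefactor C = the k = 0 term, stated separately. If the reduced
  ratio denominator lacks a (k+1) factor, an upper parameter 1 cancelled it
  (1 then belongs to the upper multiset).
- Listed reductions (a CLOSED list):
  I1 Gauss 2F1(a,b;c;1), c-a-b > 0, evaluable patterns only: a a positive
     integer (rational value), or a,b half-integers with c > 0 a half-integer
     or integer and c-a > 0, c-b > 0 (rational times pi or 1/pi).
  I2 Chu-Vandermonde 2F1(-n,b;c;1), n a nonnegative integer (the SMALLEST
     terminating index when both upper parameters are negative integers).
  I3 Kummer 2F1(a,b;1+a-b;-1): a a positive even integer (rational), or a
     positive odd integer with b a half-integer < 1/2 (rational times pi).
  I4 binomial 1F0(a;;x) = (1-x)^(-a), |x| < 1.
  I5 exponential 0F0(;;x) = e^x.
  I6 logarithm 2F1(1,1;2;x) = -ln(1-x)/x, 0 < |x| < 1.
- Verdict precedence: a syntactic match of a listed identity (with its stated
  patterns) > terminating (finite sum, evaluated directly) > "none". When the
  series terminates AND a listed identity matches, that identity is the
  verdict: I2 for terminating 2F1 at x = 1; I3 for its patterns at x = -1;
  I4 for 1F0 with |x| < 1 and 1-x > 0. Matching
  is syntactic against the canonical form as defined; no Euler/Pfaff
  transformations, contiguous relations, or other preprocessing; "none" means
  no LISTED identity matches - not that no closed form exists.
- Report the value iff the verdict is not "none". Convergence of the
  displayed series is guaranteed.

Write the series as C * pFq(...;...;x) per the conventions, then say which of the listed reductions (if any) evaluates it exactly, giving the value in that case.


Canonical form: C = \frac{4}{3} times 2F1 with upper {-10, 6}, lower {17}, x = -1. Verdict: Kummer's theorem (I3) fires (x = -1; c = 17 equals 1+a-b for upper {-10, 6}: listed pattern). Sum: \frac{112}{3}.

Structural cue: t_0 being \frac{4}{3}, the constant factors (C = 4/3) combine into one prefactor.
Term ratio: r(k) = -1 * (k-10) (k+6) / [(k+17) (k+1)] - rational; roots negated = parameters, x = -1, C = \frac{4}{3}.


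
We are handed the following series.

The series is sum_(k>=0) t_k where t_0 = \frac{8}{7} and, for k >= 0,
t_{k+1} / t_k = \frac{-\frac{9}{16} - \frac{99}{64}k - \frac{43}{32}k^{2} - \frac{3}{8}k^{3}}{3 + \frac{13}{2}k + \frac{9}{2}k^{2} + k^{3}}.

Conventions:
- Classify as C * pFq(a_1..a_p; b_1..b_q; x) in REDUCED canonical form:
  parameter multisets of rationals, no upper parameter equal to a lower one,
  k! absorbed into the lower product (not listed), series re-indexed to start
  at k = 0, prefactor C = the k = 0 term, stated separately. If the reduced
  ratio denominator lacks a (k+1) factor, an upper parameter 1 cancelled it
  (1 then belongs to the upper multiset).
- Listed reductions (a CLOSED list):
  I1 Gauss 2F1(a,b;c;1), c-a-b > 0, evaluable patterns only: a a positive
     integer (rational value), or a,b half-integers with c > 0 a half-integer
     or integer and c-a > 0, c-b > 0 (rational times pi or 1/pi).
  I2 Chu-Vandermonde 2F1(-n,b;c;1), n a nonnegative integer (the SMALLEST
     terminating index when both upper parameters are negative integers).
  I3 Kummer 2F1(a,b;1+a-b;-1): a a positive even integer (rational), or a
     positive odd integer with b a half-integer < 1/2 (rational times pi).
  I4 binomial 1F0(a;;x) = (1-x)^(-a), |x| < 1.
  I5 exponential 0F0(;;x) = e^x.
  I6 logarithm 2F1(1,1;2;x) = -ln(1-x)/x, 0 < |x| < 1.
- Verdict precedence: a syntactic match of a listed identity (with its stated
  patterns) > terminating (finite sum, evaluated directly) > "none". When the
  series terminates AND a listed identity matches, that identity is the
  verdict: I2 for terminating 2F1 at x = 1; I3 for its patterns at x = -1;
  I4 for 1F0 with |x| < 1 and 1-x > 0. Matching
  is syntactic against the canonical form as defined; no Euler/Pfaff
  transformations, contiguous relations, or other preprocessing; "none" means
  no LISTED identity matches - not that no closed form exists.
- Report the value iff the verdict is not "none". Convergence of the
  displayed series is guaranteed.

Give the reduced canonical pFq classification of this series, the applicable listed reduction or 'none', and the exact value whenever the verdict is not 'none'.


Prefactor \frac{8}{7}, argument -\frac{3}{8}: 2F1 with upper {\frac{3}{4}, \frac{4}{3}} over lower {2}. Verdict: none. Every listed pattern misses the 2F1 form at -\frac{3}{8}, upper {\frac{3}{4}, \frac{4}{3}}.

First insight: t_0 = \frac{8}{7} here, and the ratio is unreduced: k + 3/2 divides both sides (C = 8/7, x = -3/8).
Term ratio: r(k) = -\frac{3}{8} * (k+\frac{3}{4}) (k+\frac{4}{3}) / [(k+2) (k+1)] - rational in k. x = -\frac{3}{8}; t_0 = \frac{8}{7}; negate the roots.


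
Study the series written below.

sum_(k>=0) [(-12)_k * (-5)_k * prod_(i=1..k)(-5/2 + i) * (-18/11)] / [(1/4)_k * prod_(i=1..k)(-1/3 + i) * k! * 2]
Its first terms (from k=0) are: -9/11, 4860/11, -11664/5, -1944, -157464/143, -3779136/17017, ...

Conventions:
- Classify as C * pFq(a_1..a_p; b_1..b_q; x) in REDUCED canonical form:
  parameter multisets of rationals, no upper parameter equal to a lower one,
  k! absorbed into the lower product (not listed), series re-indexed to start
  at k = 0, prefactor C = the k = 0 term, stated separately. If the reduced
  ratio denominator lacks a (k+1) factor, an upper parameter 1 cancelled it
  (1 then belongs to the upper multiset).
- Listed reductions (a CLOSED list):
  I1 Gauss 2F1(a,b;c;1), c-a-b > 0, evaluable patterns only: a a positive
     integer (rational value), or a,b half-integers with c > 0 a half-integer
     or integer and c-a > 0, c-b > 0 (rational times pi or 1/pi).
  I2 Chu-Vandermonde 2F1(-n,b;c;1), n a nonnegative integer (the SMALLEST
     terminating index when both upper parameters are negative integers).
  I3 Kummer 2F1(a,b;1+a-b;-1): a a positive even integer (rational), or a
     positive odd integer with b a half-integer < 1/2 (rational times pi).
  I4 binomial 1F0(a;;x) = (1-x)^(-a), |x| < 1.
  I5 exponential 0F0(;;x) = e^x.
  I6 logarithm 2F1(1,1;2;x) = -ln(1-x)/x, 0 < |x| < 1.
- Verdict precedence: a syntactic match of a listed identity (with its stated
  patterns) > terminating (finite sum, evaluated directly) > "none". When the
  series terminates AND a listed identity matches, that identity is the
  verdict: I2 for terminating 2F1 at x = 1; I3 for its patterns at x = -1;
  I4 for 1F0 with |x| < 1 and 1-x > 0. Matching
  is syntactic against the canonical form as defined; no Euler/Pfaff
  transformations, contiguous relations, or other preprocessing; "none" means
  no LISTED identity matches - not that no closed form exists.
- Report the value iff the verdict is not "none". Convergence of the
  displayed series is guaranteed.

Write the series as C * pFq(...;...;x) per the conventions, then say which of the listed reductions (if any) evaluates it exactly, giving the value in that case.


Classification (C = -9/11): 3F2 with upper {-12, -5, -3/2}, lower {1/4, 2/3}, argument x = 1. Verdict: terminating. (-5)_k vanishes past k = 5, leaving a 6-term sum, computed directly. Its exact value is -3069621/595.

The tell: from the first term -9/11: the constant factors (C = -9/11) combine into one prefactor.
Term ratio: r(k) = 1 * (k-12) (k-5) (k-3/2) / [(k+1/4) (k+2/3) (k+1)] ; factor over Q: parameters, x = 1, and C = -9/11.


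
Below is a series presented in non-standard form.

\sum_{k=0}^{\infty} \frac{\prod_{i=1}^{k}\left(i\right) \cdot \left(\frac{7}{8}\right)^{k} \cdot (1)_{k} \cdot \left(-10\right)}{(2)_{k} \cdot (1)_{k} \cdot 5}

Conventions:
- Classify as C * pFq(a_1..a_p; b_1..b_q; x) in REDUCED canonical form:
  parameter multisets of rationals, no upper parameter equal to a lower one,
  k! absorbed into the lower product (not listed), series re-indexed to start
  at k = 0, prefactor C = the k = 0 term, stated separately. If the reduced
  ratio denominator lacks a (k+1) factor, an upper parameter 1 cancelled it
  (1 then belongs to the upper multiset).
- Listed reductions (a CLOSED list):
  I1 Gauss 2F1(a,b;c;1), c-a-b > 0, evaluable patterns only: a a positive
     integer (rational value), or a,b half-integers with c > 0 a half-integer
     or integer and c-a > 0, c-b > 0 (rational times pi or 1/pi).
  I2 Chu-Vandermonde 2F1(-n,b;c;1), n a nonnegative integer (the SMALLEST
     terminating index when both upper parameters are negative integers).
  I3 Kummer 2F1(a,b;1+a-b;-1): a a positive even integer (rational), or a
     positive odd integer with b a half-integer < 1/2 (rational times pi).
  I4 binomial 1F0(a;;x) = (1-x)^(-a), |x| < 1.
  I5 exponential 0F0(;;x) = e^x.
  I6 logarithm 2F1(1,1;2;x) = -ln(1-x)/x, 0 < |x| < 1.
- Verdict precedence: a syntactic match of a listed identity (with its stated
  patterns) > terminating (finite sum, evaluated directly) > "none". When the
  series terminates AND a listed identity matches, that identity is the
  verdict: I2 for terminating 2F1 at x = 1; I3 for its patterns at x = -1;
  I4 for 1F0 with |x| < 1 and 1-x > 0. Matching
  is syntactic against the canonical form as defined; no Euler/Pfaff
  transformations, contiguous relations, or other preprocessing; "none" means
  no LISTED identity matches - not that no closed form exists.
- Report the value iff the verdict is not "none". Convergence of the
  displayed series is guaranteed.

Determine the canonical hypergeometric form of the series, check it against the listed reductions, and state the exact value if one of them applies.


Classification (C = -2): 2F1 with upper {1, 1}, lower {2}, argument x = \frac{7}{8}. Verdict: logarithm (I6) fires (the logarithm: parameters (1,1;2), x = \frac{7}{8}). Sum: \frac{16}{7} \cdot \ln\left(\frac{1}{8}\right).

Structural cue: x = \frac{7}{8} and (1)_k (C = -2, x = 7/8) is k! itself.
Consecutive-term ratio: r(k) = \frac{7}{8} * (k+1) (k+1) / [(k+2) (k+1)] - poly over poly, x = \frac{7}{8} from leading terms; C = -2 at k = 0.


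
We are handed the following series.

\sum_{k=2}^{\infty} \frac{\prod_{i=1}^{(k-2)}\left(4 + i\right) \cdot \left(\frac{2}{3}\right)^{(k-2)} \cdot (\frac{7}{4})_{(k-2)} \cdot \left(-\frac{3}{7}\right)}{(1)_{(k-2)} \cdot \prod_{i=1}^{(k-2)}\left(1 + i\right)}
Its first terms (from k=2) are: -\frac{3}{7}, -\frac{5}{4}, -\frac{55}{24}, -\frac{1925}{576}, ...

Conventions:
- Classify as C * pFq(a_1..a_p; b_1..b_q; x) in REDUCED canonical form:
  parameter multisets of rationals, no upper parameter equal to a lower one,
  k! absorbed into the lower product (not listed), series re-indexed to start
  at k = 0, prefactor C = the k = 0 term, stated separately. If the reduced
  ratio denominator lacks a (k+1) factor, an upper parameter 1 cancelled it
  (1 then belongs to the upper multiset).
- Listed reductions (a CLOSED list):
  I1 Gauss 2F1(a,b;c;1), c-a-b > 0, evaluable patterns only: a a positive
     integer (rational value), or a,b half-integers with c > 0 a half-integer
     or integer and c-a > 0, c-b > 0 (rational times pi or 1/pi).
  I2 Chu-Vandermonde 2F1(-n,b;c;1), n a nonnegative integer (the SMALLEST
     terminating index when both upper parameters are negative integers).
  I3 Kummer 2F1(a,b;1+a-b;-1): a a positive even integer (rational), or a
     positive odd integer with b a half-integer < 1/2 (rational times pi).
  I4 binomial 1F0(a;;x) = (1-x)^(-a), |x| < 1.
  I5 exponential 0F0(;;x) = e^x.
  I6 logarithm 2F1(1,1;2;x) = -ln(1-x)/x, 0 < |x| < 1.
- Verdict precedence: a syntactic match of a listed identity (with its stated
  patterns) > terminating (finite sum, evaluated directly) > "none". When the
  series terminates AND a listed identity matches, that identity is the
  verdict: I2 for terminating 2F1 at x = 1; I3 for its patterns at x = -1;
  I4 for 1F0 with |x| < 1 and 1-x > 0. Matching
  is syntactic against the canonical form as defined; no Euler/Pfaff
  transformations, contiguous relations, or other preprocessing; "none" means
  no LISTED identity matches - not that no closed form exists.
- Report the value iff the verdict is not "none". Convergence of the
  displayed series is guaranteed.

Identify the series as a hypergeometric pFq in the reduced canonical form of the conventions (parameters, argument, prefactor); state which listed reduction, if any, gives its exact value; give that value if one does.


x = \frac{2}{3} here; the reduced form reads 2F1, upper {\frac{7}{4}, 5}, lower {2}, C = -\frac{3}{7}. Verdict: none. A 2F1 with upper {\frac{7}{4}, 5} fits none of I1-I6 at x = \frac{2}{3}; the sum runs forever.

Structural cue: t_0 being -\frac{3}{7}, (1)_k (C = -3/7, x = 2/3) is k! itself.
Consecutive-term ratio: r(k) = \frac{2}{3} * (k+\frac{7}{4}) (k+5) / [(k+2) (k+1)] - rational; roots negated = parameters, x = \frac{2}{3}, C = -\frac{3}{7}.
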